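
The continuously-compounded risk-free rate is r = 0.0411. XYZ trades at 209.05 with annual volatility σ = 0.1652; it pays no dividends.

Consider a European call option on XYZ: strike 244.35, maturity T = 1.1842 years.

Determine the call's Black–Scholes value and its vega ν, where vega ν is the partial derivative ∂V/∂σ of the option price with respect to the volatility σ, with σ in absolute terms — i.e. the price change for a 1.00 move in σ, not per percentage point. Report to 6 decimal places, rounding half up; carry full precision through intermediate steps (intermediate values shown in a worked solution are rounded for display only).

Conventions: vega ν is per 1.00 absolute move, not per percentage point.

price = 6.704592
ν = 79.797469

σ√T = 0.1652·√1.1842 = 0.179772
d₁ = (ln(S/K) + (r+σ²/2)T) / (σ√T) = (ln(209.05/244.35) + (0.0411+0.1652²/2)·1.1842) / 0.179772 = (-0.156028 + 0.064830) / 0.179772 = -0.507300
d₂ = d₁ − σ√T = -0.507300 − 0.179772 = -0.687073
e^{−rT} = 0.952495
N(d₁) = 0.305972,  N(d₂) = 0.246018
Call price V = S·N(d₁) − K·e^{−rT}·N(d₂) = 63.963451 − 57.258859 = 6.704592
φ(d₁) = (1/√(2π))·e^{−d₁²/2} = 0.350773
ν = S·φ(d₁)·√T = 79.797469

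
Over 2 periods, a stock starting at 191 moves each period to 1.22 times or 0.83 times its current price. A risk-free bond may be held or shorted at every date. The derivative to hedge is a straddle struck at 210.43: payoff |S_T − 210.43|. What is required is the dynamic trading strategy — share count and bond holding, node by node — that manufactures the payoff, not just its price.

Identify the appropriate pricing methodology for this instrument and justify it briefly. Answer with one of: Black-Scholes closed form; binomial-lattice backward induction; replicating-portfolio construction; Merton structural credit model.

framework: replicating-portfolio construction

Key observation: what is demanded is not a single number but the (Δ, B) position at each node of the 1.22/0.83 tree starting at 191; constructing those positions is the replicating-portfolio method.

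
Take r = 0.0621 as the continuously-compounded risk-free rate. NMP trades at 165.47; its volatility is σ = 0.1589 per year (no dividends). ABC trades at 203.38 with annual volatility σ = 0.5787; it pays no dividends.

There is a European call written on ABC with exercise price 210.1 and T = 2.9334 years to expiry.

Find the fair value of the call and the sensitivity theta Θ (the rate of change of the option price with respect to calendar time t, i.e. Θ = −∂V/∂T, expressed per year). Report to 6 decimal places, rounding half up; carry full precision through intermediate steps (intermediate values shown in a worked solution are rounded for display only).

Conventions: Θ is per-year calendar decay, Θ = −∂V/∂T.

price = 86.762277
Θ = -15.093243

σ√T = 0.5787·√2.9334 = 0.991149
d₁ = (ln(S/K) + (r+σ²/2)T) / (σ√T) = (ln(203.38/210.1) + (0.0621+0.5787²/2)·2.9334) / 0.991149 = (-0.032507 + 0.673353) / 0.991149 = 0.646568
d₂ = d₁ − σ√T = 0.646568 − 0.991149 = -0.344582
e^{−rT} = 0.833465
N(d₁) = 0.741044,  N(d₂) = 0.365204
Call price V = S·N(d₁) − K·e^{−rT}·N(d₂) = 150.713557 − 63.951279 = 86.762277
φ(d₁) = (1/√(2π))·e^{−d₁²/2} = 0.323692
Θ = −S·φ(d₁)·σ/(2√T) − r·K·e^{−rT}·N(d₂) = −11.121869 − 3.971374 = -15.093243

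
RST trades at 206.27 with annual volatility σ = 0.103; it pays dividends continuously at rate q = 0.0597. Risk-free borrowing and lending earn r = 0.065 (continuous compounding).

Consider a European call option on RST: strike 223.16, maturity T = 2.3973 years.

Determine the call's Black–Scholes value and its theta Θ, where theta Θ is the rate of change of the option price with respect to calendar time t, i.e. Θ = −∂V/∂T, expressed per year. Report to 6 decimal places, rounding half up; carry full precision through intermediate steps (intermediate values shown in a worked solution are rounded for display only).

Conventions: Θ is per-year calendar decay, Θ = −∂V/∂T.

price = 6.640280
Θ = -2.161492

σ√T = 0.103·√2.3973 = 0.159477
d₁ = (ln(S/K) + (r−q+σ²/2)T) / (σ√T) = (ln(206.27/223.16) + (0.065−0.0597+0.103²/2)·2.3973) / 0.159477 = (-0.078703 + 0.025422) / 0.159477 = -0.334097
d₂ = d₁ − σ√T = -0.334097 − 0.159477 = -0.493574
e^{−rT} = 0.855709
e^{−qT} = 0.866651
N(d₁) = 0.369153,  N(d₂) = 0.310803
Call price V = S·e^{−qT}·N(d₁) − K·e^{−rT}·N(d₂) = 65.991339 − 59.351059 = 6.640280
φ(d₁) = (1/√(2π))·e^{−d₁²/2} = 0.377287
Θ = −S·e^{−qT}·φ(d₁)·σ/(2√T) + q·S·e^{−qT}·N(d₁) − r·K·e^{−rT}·N(d₂) = −2.243357 + 3.939683 − 3.857819 = -2.161492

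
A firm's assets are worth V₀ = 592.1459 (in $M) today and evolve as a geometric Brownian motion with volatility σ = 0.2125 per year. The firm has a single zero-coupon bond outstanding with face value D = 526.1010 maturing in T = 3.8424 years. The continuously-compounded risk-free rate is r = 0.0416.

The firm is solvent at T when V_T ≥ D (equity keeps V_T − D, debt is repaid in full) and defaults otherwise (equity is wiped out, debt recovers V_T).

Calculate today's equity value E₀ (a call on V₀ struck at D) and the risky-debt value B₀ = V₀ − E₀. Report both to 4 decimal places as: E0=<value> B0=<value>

E0=175.7564 B0=416.3895

Apply the equity-as-call identities (strike 526.1010, horizon 3.8424 years):
d₁ = [ln(V₀/D) + (r + σ²/2)T] / (σ√T)
   = [ln(592.1459/526.1010) + (0.0416 + 0.5·0.2125²)·3.8424] / (0.2125·√3.8424)
   = [0.118260 + 0.246598] / 0.416543 = 0.875918
d₂ = d₁ − σ√T = 0.875918 − 0.416543 = 0.459375
N(d₁) = 0.809463,  N(d₂) = 0.677017,  e^(−rT) = 0.852277
E₀ = V₀·N(d₁) − D·e^(−rT)·N(d₂)
   = 592.1459·0.809463 − 526.1010·0.852277·0.677017 = 175.756430
B₀ = V₀ − E₀ = 592.1459 − 175.756430 = 416.389470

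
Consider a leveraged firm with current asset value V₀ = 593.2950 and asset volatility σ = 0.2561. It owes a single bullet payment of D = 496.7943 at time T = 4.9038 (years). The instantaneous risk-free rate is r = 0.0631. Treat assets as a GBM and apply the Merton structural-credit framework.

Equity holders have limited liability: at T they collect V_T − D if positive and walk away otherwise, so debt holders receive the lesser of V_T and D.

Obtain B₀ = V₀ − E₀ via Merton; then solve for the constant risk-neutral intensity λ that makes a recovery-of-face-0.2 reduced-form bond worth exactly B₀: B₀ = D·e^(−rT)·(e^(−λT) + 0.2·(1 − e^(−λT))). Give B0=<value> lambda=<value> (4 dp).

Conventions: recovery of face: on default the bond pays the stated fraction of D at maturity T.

Work the structural quantities from V₀ = 593.2950 against face 496.7943:
d₁ = [ln(V₀/D) + (r + σ²/2)T] / (σ√T)
   = [ln(593.2950/496.7943) + (0.0631 + 0.5·0.2561²)·4.9038] / (0.2561·√4.9038)
   = [0.177516 + 0.470243] / 0.567121 = 1.142187
d₂ = d₁ − σ√T = 1.142187 − 0.567121 = 0.575066
N(d₁) = 0.873312,  N(d₂) = 0.717377,  e^(−rT) = 0.733865
E₀ = V₀·N(d₁) − D·e^(−rT)·N(d₂)
   = 593.2950·0.873312 − 496.7943·0.733865·0.717377 = 256.590334
B₀ = V₀ − E₀ = 593.2950 − 256.590334 = 336.704666
e^(−λT) = (B₀·e^(rT)/D − 0.2)/(1 − 0.2) = (336.7047·1.362648/496.7943 − 0.2)/0.8 = 0.90442636
λ = −ln(0.90442636)/4.9038 = 0.020485

B0=336.7047 lambda=0.0205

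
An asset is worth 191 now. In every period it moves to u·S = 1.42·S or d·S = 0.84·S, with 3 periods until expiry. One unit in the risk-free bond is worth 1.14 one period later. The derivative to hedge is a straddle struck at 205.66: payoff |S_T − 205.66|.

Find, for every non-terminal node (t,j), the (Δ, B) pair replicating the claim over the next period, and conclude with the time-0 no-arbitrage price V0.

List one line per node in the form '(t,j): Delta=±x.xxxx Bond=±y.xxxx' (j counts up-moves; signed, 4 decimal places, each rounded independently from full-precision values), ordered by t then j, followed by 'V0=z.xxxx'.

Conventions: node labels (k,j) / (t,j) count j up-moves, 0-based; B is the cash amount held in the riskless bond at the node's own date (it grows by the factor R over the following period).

Since d<R<u, set p* = (R−d)/(u−d) = 0.5172; price each node as the discounted p*-expectation of its children.
Expiry values: V(3,0)=92.4535, V(3,1)=14.2872, V(3,2)=117.8512, V(3,3)=341.2280
  t=2,j=0: stock 134.7696 → up 191.3728 (V=14.2872), down 113.2065 (V=92.4535). Price 45.6339; hedge Δ=-1.0000, bond B=180.4035.
  t=2,j=1: stock 227.8248 → up 323.5112 (V=117.8512), down 191.3728 (V=14.2872). Price 59.5217; hedge Δ=0.7838, bond B=-119.0370.
  t=2,j=2: stock 385.1324 → up 546.8880 (V=341.2280), down 323.5112 (V=117.8512). Price 204.7289; hedge Δ=1.0000, bond B=-180.4035.
  t=1,j=0: stock 160.4400 → up 227.8248 (V=59.5217), down 134.7696 (V=45.6339). Price 46.3309; hedge Δ=0.1492, bond B=22.3864.
  t=1,j=1: stock 271.2200 → up 385.1324 (V=204.7289), down 227.8248 (V=59.5217). Price 118.0955; hedge Δ=0.9231, bond B=-132.2617.
  t=0,j=0: stock 191.0000 → up 271.2200 (V=118.0955), down 160.4400 (V=46.3309). Price 73.2022; hedge Δ=0.6478, bond B=-50.5298.
Verification: the root portfolio costs Δ(0,0)·S0 + B(0,0) = 73.2022, matching V0.

(0,0): Delta=0.6478 Bond=-50.5298
(1,0): Delta=0.1492 Bond=22.3864
(1,1): Delta=0.9231 Bond=-132.2617
(2,0): Delta=-1.0000 Bond=180.4035
(2,1): Delta=0.7838 Bond=-119.0370
(2,2): Delta=1.0000 Bond=-180.4035
V0=73.2022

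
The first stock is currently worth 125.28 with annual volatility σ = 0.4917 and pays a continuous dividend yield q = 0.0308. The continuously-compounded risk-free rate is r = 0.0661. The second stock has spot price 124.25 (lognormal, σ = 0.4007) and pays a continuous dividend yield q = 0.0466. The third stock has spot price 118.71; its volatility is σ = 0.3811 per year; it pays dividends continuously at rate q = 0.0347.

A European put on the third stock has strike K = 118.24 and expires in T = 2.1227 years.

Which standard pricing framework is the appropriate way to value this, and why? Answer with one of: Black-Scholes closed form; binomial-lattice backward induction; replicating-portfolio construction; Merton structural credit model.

Key observation: everything needed for the exact continuous-time valuation of the European put on the third stock (strike 118.24) is given, and no feature rules the closed form out.

framework: Black-Scholes closed form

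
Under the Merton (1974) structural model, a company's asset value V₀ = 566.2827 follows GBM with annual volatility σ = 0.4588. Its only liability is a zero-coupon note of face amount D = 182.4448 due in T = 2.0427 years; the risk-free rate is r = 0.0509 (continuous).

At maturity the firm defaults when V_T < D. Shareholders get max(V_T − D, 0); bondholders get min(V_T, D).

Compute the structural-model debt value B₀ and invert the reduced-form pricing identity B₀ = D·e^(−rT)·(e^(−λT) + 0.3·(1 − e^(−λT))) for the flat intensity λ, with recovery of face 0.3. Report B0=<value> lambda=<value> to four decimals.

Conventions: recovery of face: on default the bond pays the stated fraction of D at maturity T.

Work the structural quantities from V₀ = 566.2827 against face 182.4448:
d₁ = [ln(V₀/D) + (r + σ²/2)T] / (σ√T)
   = [ln(566.2827/182.4448) + (0.0509 + 0.5·0.4588²)·2.0427] / (0.4588·√2.0427)
   = [1.132646 + 0.318965] / 0.655731 = 2.213729
d₂ = d₁ − σ√T = 2.213729 − 0.655731 = 1.557998
N(d₁) = 0.986576,  N(d₂) = 0.940383,  e^(−rT) = 0.901249
E₀ = V₀·N(d₁) − D·e^(−rT)·N(d₂)
   = 566.2827·0.986576 − 182.4448·0.901249·0.940383 = 404.055540
B₀ = V₀ − E₀ = 566.2827 − 404.055540 = 162.227160
e^(−λT) = (B₀·e^(rT)/D − 0.3)/(1 − 0.3) = (162.2272·1.109571/182.4448 − 0.3)/0.7 = 0.98087713
λ = −ln(0.98087713)/2.0427 = 0.009452

B0=162.2272 lambda=0.0095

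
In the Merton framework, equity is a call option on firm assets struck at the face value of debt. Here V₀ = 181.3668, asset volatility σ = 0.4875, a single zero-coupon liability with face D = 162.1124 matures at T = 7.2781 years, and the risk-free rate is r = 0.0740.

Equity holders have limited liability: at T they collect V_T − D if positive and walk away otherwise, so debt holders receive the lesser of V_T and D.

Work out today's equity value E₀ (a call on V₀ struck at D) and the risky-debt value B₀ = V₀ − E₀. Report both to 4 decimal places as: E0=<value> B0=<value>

Apply the equity-as-call identities (strike 162.1124, horizon 7.2781 years):
d₁ = [ln(V₀/D) + (r + σ²/2)T] / (σ√T)
   = [ln(181.3668/162.1124) + (0.0740 + 0.5·0.4875²)·7.2781] / (0.4875·√7.2781)
   = [0.112232 + 1.403422] / 1.315175 = 1.152435
d₂ = d₁ − σ√T = 1.152435 − 1.315175 = -0.162740
N(d₁) = 0.875429,  N(d₂) = 0.435361,  e^(−rT) = 0.583577
E₀ = V₀·N(d₁) − D·e^(−rT)·N(d₂)
   = 181.3668·0.875429 − 162.1124·0.583577·0.435361 = 117.586343
B₀ = V₀ − E₀ = 181.3668 − 117.586343 = 63.780457

E0=117.5863 B0=63.7805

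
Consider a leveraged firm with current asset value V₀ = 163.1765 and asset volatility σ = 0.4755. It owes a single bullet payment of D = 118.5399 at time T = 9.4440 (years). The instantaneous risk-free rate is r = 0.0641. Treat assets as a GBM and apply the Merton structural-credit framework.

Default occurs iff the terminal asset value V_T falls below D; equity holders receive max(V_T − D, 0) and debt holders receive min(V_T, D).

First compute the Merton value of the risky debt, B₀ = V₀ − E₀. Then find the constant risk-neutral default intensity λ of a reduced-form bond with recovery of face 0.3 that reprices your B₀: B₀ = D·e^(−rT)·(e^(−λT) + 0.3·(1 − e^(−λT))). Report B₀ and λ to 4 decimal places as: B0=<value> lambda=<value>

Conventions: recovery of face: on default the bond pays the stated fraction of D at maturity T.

B0=43.9267 lambda=0.0650

Work the structural quantities from V₀ = 163.1765 against face 118.5399:
d₁ = [ln(V₀/D) + (r + σ²/2)T] / (σ√T)
   = [ln(163.1765/118.5399) + (0.0641 + 0.5·0.4755²)·9.4440] / (0.4755·√9.4440)
   = [0.319583 + 1.673006] / 1.461263 = 1.363607
d₂ = d₁ − σ√T = 1.363607 − 1.461263 = -0.097657
N(d₁) = 0.913654,  N(d₂) = 0.461102,  e^(−rT) = 0.545878
E₀ = V₀·N(d₁) − D·e^(−rT)·N(d₂)
   = 163.1765·0.913654 − 118.5399·0.545878·0.461102 = 119.249765
B₀ = V₀ − E₀ = 163.1765 − 119.249765 = 43.926735
e^(−λT) = (B₀·e^(rT)/D − 0.3)/(1 − 0.3) = (43.9267·1.831912/118.5399 − 0.3)/0.7 = 0.54120285
λ = −ln(0.54120285)/9.4440 = 0.065011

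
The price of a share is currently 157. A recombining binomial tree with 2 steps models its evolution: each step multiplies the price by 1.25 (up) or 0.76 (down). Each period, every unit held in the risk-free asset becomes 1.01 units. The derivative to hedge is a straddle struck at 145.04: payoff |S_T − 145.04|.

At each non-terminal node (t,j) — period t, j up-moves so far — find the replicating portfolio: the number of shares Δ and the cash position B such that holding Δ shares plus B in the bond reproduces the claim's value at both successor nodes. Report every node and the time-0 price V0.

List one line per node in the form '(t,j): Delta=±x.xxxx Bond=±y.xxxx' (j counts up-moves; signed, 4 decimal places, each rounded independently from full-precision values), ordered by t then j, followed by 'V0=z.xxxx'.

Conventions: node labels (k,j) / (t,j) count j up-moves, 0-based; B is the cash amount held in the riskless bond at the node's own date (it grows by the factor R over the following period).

(0,0): Delta=0.3147 Bond=-9.0232
(1,0): Delta=-0.8594 Bond=130.9808
(1,1): Delta=1.0000 Bond=-143.6040
V0=40.3844

No-arbitrage ⇒ martingale measure with p* = (R−d)/(u−d) = 0.5102.
At maturity the claim pays: V(2,0)=54.3568, V(2,1)=4.1100, V(2,2)=100.2725
Node (1,0) S=119.3200: V=(p*·4.1100+(1−p*)·54.3568)/1.01=28.4363; Δ=(4.1100−54.3568)/(149.1500−90.6832)=-0.8594; B=V−Δ·S=130.9808
Node (1,1) S=196.2500: V=(p*·100.2725+(1−p*)·4.1100)/1.01=52.6460; Δ=(100.2725−4.1100)/(245.3125−149.1500)=1.0000; B=V−Δ·S=-143.6040
Node (0,0) S=157.0000: V=(p*·52.6460+(1−p*)·28.4363)/1.01=40.3844; Δ=(52.6460−28.4363)/(196.2500−119.3200)=0.3147; B=V−Δ·S=-9.0232
Verification: the root portfolio costs Δ(0,0)·S0 + B(0,0) = 40.3844, matching V0.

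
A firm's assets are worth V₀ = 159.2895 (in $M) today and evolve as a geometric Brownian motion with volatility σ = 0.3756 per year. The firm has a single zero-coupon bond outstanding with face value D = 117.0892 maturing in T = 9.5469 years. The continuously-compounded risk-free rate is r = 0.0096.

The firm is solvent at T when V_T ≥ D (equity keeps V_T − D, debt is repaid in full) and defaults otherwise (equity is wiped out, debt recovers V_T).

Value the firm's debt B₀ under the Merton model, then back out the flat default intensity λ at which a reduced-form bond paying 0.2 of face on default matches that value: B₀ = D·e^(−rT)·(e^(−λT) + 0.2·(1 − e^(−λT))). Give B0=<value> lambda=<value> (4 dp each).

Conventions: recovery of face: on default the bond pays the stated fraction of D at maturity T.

B0=71.7422 lambda=0.0554

Work the structural quantities from V₀ = 159.2895 against face 117.0892:
d₁ = [ln(V₀/D) + (r + σ²/2)T] / (σ√T)
   = [ln(159.2895/117.0892) + (0.0096 + 0.5·0.3756²)·9.5469] / (0.3756·√9.5469)
   = [0.307787 + 0.765066] / 1.160531 = 0.924451
d₂ = d₁ − σ√T = 0.924451 − 1.160531 = -0.236080
N(d₁) = 0.822374,  N(d₂) = 0.406685,  e^(−rT) = 0.912424
E₀ = V₀·N(d₁) − D·e^(−rT)·N(d₂)
   = 159.2895·0.822374 − 117.0892·0.912424·0.406685 = 87.547349
B₀ = V₀ − E₀ = 159.2895 − 87.547349 = 71.742151
e^(−λT) = (B₀·e^(rT)/D − 0.2)/(1 − 0.2) = (71.7422·1.095981/117.0892 − 0.2)/0.8 = 0.58940405
λ = −ln(0.58940405)/9.5469 = 0.055373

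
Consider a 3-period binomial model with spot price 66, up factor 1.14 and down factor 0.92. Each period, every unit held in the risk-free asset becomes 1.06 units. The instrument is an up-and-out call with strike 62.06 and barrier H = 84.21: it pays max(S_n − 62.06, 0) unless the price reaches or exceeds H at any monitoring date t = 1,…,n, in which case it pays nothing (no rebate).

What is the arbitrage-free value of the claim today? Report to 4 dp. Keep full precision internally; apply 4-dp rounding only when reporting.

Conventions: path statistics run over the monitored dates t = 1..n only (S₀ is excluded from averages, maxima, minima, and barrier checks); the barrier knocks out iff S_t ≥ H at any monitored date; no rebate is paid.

Set p* = 0.6364 (from d < R < u); the path-dependent value is the discounted p*-expectation over all price paths.
Enumerate all 2^3 = 8 price paths (U = up ×1.14, D = down ×0.92); each path with k up-moves has probability p*^k·(1−p*)^(3−k).
DDD: M=60.7200, payoff=0.0000, prob=0.048084
UDD: M=75.2400, payoff=1.6231, prob=0.084147
DUD: M=69.2208, payoff=1.6231, prob=0.084147
UUD: M=85.7736, payoff=0.0000, prob=0.147258
DDU: M=63.6831, payoff=1.6231, prob=0.084147
UDU: M=78.9117, payoff=16.8517, prob=0.147258
DUU: M=78.9117, payoff=16.8517, prob=0.147258
UUU: M=97.7819, payoff=0.0000, prob=0.257701
Price = Σ prob·payoff / R^3 = 5.372836 / 1.191016 = 4.5111

price = 4.5111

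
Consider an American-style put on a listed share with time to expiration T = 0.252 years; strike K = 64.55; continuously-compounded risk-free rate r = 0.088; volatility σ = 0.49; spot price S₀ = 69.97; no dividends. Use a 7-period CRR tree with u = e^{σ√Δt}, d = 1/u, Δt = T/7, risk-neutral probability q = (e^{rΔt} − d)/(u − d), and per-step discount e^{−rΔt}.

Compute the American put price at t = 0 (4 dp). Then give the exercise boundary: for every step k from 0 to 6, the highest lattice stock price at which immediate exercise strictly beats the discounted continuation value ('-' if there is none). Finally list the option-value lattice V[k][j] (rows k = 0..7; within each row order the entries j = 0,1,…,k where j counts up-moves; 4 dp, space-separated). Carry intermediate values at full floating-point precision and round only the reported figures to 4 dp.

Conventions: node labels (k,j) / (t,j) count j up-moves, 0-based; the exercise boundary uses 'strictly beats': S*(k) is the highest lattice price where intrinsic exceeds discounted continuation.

Δt=0.03600  u=1.09743  d=0.91122  q=0.49381  discount=0.99684
step 7 (expiry): payoffs max(K−S,0) = 28.0515 20.5930 11.6103 0.7919 0.0000 0.0000 0.0000 0.0000
step 6: (k=6,j=0): S=40.0545, K−S=24.4955, hold=24.2913 ⇒ V=24.4955 exercise | (k=6,j=1): S=48.2397, K−S=16.3103, hold=16.1061 ⇒ V=16.3103 exercise | (k=6,j=2): S=58.0976, K−S=6.4524, hold=6.2482 ⇒ V=6.4524 exercise | (k=6,j=3): S=69.9700, K−S=0.0000, hold=0.3996 ⇒ V=0.3996 continue | (k=6,j=4): S=84.2685, K−S=0.0000, hold=0.0000 ⇒ V=0.0000 continue | (k=6,j=5): S=101.4890, K−S=0.0000, hold=0.0000 ⇒ V=0.0000 continue | (k=6,j=6): S=122.2285, K−S=0.0000, hold=0.0000 ⇒ V=0.0000 continue  boundary S*=58.0976
step 5: (k=5,j=0): S=43.9570, K−S=20.5930, hold=20.3888 ⇒ V=20.5930 exercise | (k=5,j=1): S=52.9397, K−S=11.6103, hold=11.4061 ⇒ V=11.6103 exercise | (k=5,j=2): S=63.7581, K−S=0.7919, hold=3.4525 ⇒ V=3.4525 continue | (k=5,j=3): S=76.7872, K−S=0.0000, hold=0.2016 ⇒ V=0.2016 continue | (k=5,j=4): S=92.4788, K−S=0.0000, hold=0.0000 ⇒ V=0.0000 continue | (k=5,j=5): S=111.3771, K−S=0.0000, hold=0.0000 ⇒ V=0.0000 continue  boundary S*=52.9397
step 4: (k=4,j=0): S=48.2397, K−S=16.3103, hold=16.1061 ⇒ V=16.3103 exercise | (k=4,j=1): S=58.0976, K−S=6.4524, hold=7.5579 ⇒ V=7.5579 continue | (k=4,j=2): S=69.9700, K−S=0.0000, hold=1.8413 ⇒ V=1.8413 continue | (k=4,j=3): S=84.2685, K−S=0.0000, hold=0.1017 ⇒ V=0.1017 continue | (k=4,j=4): S=101.4890, K−S=0.0000, hold=0.0000 ⇒ V=0.0000 continue  boundary S*=48.2397
step 3: (k=3,j=0): S=52.9397, K−S=11.6103, hold=11.9503 ⇒ V=11.9503 continue | (k=3,j=1): S=63.7581, K−S=0.7919, hold=4.7200 ⇒ V=4.7200 continue | (k=3,j=2): S=76.7872, K−S=0.0000, hold=0.9792 ⇒ V=0.9792 continue | (k=3,j=3): S=92.4788, K−S=0.0000, hold=0.0513 ⇒ V=0.0513 continue  boundary S*=-
step 2: (k=2,j=0): S=58.0976, K−S=6.4524, hold=8.3534 ⇒ V=8.3534 continue | (k=2,j=1): S=69.9700, K−S=0.0000, hold=2.8636 ⇒ V=2.8636 continue | (k=2,j=2): S=84.2685, K−S=0.0000, hold=0.5194 ⇒ V=0.5194 continue  boundary S*=-
step 1: (k=1,j=0): S=63.7581, K−S=0.7919, hold=5.6246 ⇒ V=5.6246 continue | (k=1,j=1): S=76.7872, K−S=0.0000, hold=1.7006 ⇒ V=1.7006 continue  boundary S*=-
step 0: (k=0,j=0): S=69.9700, K−S=0.0000, hold=3.6752 ⇒ V=3.6752 continue  boundary S*=-

price = 3.6752
boundary = - - - - 48.2397 52.9397 58.0976
tree:
3.6752
5.6246 1.7006
8.3534 2.8636 0.5194
11.9503 4.7200 0.9792 0.0513
16.3103 7.5579 1.8413 0.1017 0.0000
20.5930 11.6103 3.4525 0.2016 0.0000 0.0000
24.4955 16.3103 6.4524 0.3996 0.0000 0.0000 0.0000
28.0515 20.5930 11.6103 0.7919 0.0000 0.0000 0.0000 0.0000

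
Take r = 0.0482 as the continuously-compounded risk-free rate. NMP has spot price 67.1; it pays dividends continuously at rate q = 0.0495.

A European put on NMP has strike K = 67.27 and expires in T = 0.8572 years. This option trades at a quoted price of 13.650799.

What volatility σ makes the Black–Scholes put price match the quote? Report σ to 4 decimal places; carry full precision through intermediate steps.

At σ = 0.5754 the Black–Scholes value reproduces the quote:
σ√T = 0.5754·√0.8572 = 0.532735
d₁ = (ln(S/K) + (r−q+σ²/2)T) / (σ√T) = (ln(67.1/67.27) + (0.0482−0.0495+0.5754²/2)·0.8572) / 0.532735 = (-0.002530 + 0.140789) / 0.532735 = 0.259526
d₂ = d₁ − σ√T = 0.259526 − 0.532735 = -0.273209
e^{−rT} = 0.959525
e^{−qT} = 0.958456
N(−d₁) = 0.397615,  N(−d₂) = 0.607654
V = K·e^{−rT}·N(−d₂) − S·e^{−qT}·N(−d₁) = 39.222364 − 25.571565 = 13.650799 (the observed quote) — the price is monotone increasing in volatility, hence this σ is the only solution

sigma = 0.5754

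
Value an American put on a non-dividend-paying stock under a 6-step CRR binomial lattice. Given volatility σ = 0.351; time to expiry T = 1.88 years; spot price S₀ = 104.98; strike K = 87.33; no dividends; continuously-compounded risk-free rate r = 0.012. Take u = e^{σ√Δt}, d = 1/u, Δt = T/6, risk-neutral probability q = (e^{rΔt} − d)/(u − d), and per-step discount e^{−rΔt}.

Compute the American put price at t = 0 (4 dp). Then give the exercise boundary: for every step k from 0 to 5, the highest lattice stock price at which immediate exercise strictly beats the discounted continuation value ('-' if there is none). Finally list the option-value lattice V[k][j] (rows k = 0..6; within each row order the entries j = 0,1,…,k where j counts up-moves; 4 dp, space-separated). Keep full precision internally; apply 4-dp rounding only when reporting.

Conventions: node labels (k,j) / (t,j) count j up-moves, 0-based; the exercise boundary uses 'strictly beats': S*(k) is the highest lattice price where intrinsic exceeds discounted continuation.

price = 10.6403
boundary = - - - - 47.8401 58.2265
tree:
10.6403
15.5747 4.9478
22.1214 8.0343 1.3731
30.2613 12.7685 2.5551 0.0000
39.4899 19.6999 4.7545 0.0000 0.0000
48.0236 29.1035 8.8470 0.0000 0.0000 0.0000
55.0350 39.4899 16.4621 0.0000 0.0000 0.0000 0.0000

Δt=0.31333  u=1.21711  d=0.82162  q=0.46056  discount=0.99625
step 6 (expiry): payoffs max(K−S,0) = 55.0350 39.4899 16.4621 0.0000 0.0000 0.0000 0.0000
step 5: (k=5,j=0): S=39.3064, K−S=48.0236, hold=47.6958 ⇒ V=48.0236 exercise | (k=5,j=1): S=58.2265, K−S=29.1035, hold=28.7758 ⇒ V=29.1035 exercise | (k=5,j=2): S=86.2537, K−S=1.0763, hold=8.8470 ⇒ V=8.8470 continue | (k=5,j=3): S=127.7719, K−S=0.0000, hold=0.0000 ⇒ V=0.0000 continue | (k=5,j=4): S=189.2746, K−S=0.0000, hold=0.0000 ⇒ V=0.0000 continue | (k=5,j=5): S=280.3817, K−S=0.0000, hold=0.0000 ⇒ V=0.0000 continue  boundary S*=58.2265
step 4: (k=4,j=0): S=47.8401, K−S=39.4899, hold=39.1622 ⇒ V=39.4899 exercise | (k=4,j=1): S=70.8679, K−S=16.4621, hold=19.6999 ⇒ V=19.6999 continue | (k=4,j=2): S=104.9800, K−S=0.0000, hold=4.7545 ⇒ V=4.7545 continue | (k=4,j=3): S=155.5120, K−S=0.0000, hold=0.0000 ⇒ V=0.0000 continue | (k=4,j=4): S=230.3674, K−S=0.0000, hold=0.0000 ⇒ V=0.0000 continue  boundary S*=47.8401
step 3: (k=3,j=0): S=58.2265, K−S=29.1035, hold=30.2613 ⇒ V=30.2613 continue | (k=3,j=1): S=86.2537, K−S=1.0763, hold=12.7685 ⇒ V=12.7685 continue | (k=3,j=2): S=127.7719, K−S=0.0000, hold=2.5551 ⇒ V=2.5551 continue | (k=3,j=3): S=189.2746, K−S=0.0000, hold=0.0000 ⇒ V=0.0000 continue  boundary S*=-
step 2: (k=2,j=0): S=70.8679, K−S=16.4621, hold=22.1214 ⇒ V=22.1214 continue | (k=2,j=1): S=104.9800, K−S=0.0000, hold=8.0343 ⇒ V=8.0343 continue | (k=2,j=2): S=155.5120, K−S=0.0000, hold=1.3731 ⇒ V=1.3731 continue  boundary S*=-
step 1: (k=1,j=0): S=86.2537, K−S=1.0763, hold=15.5747 ⇒ V=15.5747 continue | (k=1,j=1): S=127.7719, K−S=0.0000, hold=4.9478 ⇒ V=4.9478 continue  boundary S*=-
step 0: (k=0,j=0): S=104.9800, K−S=0.0000, hold=10.6403 ⇒ V=10.6403 continue  boundary S*=-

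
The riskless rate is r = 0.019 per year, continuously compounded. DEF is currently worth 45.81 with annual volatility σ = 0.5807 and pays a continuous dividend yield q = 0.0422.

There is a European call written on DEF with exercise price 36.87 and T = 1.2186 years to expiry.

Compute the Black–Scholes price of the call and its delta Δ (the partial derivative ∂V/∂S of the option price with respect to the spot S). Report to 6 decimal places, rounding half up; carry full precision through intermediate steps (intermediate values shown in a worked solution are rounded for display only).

σ√T = 0.5807·√1.2186 = 0.641036
d₁ = (ln(S/K) + (r−q+σ²/2)T) / (σ√T) = (ln(45.81/36.87) + (0.019−0.0422+0.5807²/2)·1.2186) / 0.641036 = (0.217104 + 0.177192) / 0.641036 = 0.615092
d₂ = d₁ − σ√T = 0.615092 − 0.641036 = -0.025944
e^{−rT} = 0.977113
e^{−qT} = 0.949875
N(d₁) = 0.730753,  N(d₂) = 0.489651
Call price V = S·e^{−qT}·N(d₁) − K·e^{−rT}·N(d₂) = 31.797823 − 17.640239 = 14.157584
Δ = e^{−qT}·N(d₁) = 0.694124

price = 14.157584
Δ = 0.694124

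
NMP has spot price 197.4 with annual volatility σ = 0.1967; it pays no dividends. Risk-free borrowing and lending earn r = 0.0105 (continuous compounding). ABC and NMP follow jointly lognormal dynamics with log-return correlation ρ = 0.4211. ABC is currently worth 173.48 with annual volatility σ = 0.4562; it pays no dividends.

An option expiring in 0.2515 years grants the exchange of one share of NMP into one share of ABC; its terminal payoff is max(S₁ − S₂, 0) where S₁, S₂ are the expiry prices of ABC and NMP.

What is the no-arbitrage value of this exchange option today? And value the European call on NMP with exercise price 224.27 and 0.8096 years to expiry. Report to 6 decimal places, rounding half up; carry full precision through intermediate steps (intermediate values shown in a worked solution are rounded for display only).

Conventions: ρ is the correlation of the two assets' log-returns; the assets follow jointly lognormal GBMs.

exchange price = 6.226128
price(NMP call K=224.27) = 5.532211

σ_eff = √(σ₁² + σ₂² − 2ρσ₁σ₂) = √(0.4562² + 0.1967² − 2·0.4211·0.4562·0.1967) = 0.413805
d₁ = (ln(S₁/S₂) + (q₂ − q₁ + σ_eff²/2)T) / (σ_eff√T) = (ln(173.48/197.4) + (0.0 − 0.0 + 0.085617)·0.2515) / 0.207522 = -0.518676
d₂ = d₁ − σ_eff√T = -0.518676 − 0.207522 = -0.726199
N(d₁) = 0.301993,  N(d₂) = 0.233858
V = S₁·e^{−q₁T}·N(d₁) − S₂·e^{−q₂T}·N(d₂) = 52.389780 − 46.163652 = 6.226128
[vanilla: NMP call K=224.27]
σ√T = 0.1967·√0.8096 = 0.176986
d₁ = (ln(S/K) + (r+σ²/2)T) / (σ√T) = (ln(197.4/224.27) + (0.0105+0.1967²/2)·0.8096) / 0.176986 = (-0.127619 + 0.024163) / 0.176986 = -0.584541
d₂ = d₁ − σ√T = -0.584541 − 0.176986 = -0.761527
e^{−rT} = 0.991535
N(d₁) = 0.279428,  N(d₂) = 0.223171
price = S·N(d₁) − K·e^{−rT}·N(d₂) = 55.159146 − 49.626935 = 5.532211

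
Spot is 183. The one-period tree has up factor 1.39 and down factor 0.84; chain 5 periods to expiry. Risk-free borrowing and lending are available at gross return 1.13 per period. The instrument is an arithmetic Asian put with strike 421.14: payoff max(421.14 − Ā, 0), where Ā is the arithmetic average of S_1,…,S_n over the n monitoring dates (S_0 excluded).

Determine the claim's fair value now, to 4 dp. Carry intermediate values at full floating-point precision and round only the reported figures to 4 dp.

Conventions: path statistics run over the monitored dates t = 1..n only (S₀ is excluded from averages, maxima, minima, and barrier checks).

Under the martingale measure an up-move has probability p* = 0.5273; value the claim as the probability-weighted average of per-path payoffs, discounted 5 periods at R = 1.13.
Enumerate all 2^5 = 32 price paths (U = up ×1.39, D = down ×0.84); each path with k up-moves has probability p*^k·(1−p*)^(5−k).
DDDDD: Ā=111.7906, payoff=309.3494, prob=0.023608
UDDDD: Ā=184.9868, payoff=236.1532, prob=0.026332
DUDDD: Ā=164.8568, payoff=256.2832, prob=0.026332
UUDDD: Ā=272.7987, payoff=148.3413, prob=0.029370
DDUDD: Ā=147.9476, payoff=273.1924, prob=0.026332
UDUDD: Ā=244.8180, payoff=176.3220, prob=0.029370
DUUDD: Ā=224.6880, payoff=196.4520, prob=0.029370
UUUDD: Ā=371.8052, payoff=49.3348, prob=0.032759
DDDUD: Ā=133.7439, payoff=287.3961, prob=0.026332
UDDUD: Ā=221.3142, payoff=199.8258, prob=0.029370
DUDUD: Ā=201.1842, payoff=219.9558, prob=0.029370
UUDUD: Ā=332.9120, payoff=88.2280, prob=0.032759
DDUUD: Ā=184.2750, payoff=236.8650, prob=0.029370
UDUUD: Ā=304.9313, payoff=116.2087, prob=0.032759
DUUUD: Ā=284.8013, payoff=136.3387, prob=0.032759
UUUUD: Ā=471.2784, payoff=0.0000, prob=0.036539
DDDDU: Ā=121.8127, payoff=299.3273, prob=0.026332
UDDDU: Ā=201.5711, payoff=219.5689, prob=0.029370
DUDDU: Ā=181.4411, payoff=239.6989, prob=0.029370
UUDDU: Ā=300.2418, payoff=120.8982, prob=0.032759
DDUDU: Ā=164.5319, payoff=256.6081, prob=0.029370
UDUDU: Ā=272.2611, payoff=148.8789, prob=0.032759
DUUDU: Ā=252.1311, payoff=169.0089, prob=0.032759
UUUDU: Ā=417.2169, payoff=3.9231, prob=0.036539
DDDUU: Ā=150.3281, payoff=270.8119, prob=0.029370
UDDUU: Ā=248.7573, payoff=172.3827, prob=0.032759
DUDUU: Ā=228.6273, payoff=192.5127, prob=0.032759
UUDUU: Ā=378.3237, payoff=42.8163, prob=0.036539
DDUUU: Ā=211.7181, payoff=209.4219, prob=0.032759
UDUUU: Ā=350.3430, payoff=70.7970, prob=0.036539
DUUUU: Ā=330.2130, payoff=90.9270, prob=0.036539
UUUUU: Ā=546.4239, payoff=0.0000, prob=0.040755
Price = Σ prob·payoff / R^5 = 160.066847 / 1.842435 = 86.8779

price = 86.8779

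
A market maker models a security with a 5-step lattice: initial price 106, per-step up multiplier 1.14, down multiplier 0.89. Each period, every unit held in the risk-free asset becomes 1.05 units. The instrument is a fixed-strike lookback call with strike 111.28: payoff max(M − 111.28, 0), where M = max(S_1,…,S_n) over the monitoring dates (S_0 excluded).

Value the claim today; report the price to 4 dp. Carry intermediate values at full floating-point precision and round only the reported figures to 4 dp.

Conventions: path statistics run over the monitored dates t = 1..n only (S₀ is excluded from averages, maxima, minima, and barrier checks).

With p* = (R−d)/(u−d) = 0.6400, sum probability × payoff across the paths and divide by R^5.
Enumerate all 2^5 = 32 price paths (U = up ×1.14, D = down ×0.89); each path with k up-moves has probability p*^k·(1−p*)^(5−k).
DDDDD: M=94.3400, payoff=0.0000, prob=0.006047
UDDDD: M=120.8400, payoff=9.5600, prob=0.010750
DUDDD: M=107.5476, payoff=0.0000, prob=0.010750
UUDDD: M=137.7576, payoff=26.4776, prob=0.019110
DDUDD: M=95.7174, payoff=0.0000, prob=0.010750
UDUDD: M=122.6043, payoff=11.3243, prob=0.019110
DUUDD: M=122.6043, payoff=11.3243, prob=0.019110
UUUDD: M=157.0437, payoff=45.7637, prob=0.033974
DDDUD: M=94.3400, payoff=0.0000, prob=0.010750
UDDUD: M=120.8400, payoff=9.5600, prob=0.019110
DUDUD: M=109.1178, payoff=0.0000, prob=0.019110
UUDUD: M=139.7689, payoff=28.4889, prob=0.033974
DDUUD: M=109.1178, payoff=0.0000, prob=0.019110
UDUUD: M=139.7689, payoff=28.4889, prob=0.033974
DUUUD: M=139.7689, payoff=28.4889, prob=0.033974
UUUUD: M=179.0298, payoff=67.7498, prob=0.060398
DDDDU: M=94.3400, payoff=0.0000, prob=0.010750
UDDDU: M=120.8400, payoff=9.5600, prob=0.019110
DUDDU: M=107.5476, payoff=0.0000, prob=0.019110
UUDDU: M=137.7576, payoff=26.4776, prob=0.033974
DDUDU: M=97.1148, payoff=0.0000, prob=0.019110
UDUDU: M=124.3943, payoff=13.1143, prob=0.033974
DUUDU: M=124.3943, payoff=13.1143, prob=0.033974
UUUDU: M=159.3365, payoff=48.0565, prob=0.060398
DDDUU: M=97.1148, payoff=0.0000, prob=0.019110
UDDUU: M=124.3943, payoff=13.1143, prob=0.033974
DUDUU: M=124.3943, payoff=13.1143, prob=0.033974
UUDUU: M=159.3365, payoff=48.0565, prob=0.060398
DDUUU: M=124.3943, payoff=13.1143, prob=0.033974
UDUUU: M=159.3365, payoff=48.0565, prob=0.060398
DUUUU: M=159.3365, payoff=48.0565, prob=0.060398
UUUUU: M=204.0939, payoff=92.8139, prob=0.107374
Price = Σ prob·payoff / R^5 = 34.660462 / 1.276282 = 27.1574

price = 27.1574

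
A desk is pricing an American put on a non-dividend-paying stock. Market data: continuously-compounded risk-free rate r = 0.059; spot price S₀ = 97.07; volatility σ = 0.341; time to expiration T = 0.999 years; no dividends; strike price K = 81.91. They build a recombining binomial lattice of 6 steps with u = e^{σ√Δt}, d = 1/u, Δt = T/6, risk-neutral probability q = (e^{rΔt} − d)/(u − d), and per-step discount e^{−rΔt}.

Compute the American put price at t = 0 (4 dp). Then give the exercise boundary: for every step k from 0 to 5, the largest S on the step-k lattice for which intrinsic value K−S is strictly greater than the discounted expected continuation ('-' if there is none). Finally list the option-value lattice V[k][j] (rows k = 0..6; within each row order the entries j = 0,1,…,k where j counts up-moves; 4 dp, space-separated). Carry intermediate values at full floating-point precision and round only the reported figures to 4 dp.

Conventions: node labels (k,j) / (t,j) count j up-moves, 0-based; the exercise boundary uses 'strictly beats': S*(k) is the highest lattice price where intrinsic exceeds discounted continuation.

price = 4.9381
boundary = - - - - 55.6377 63.9437
tree:
4.9381
7.9086 2.0725
12.2977 3.6865 0.5034
18.4188 6.4344 1.0181 0.0000
26.2723 10.9482 2.0589 0.0000 0.0000
33.4995 17.9663 4.1637 0.0000 0.0000 0.0000
39.7878 26.2723 8.4202 0.0000 0.0000 0.0000 0.0000

params: Δt=0.16650 u=1.14929 d=0.87010 q=0.50063 e^(-rΔt)=0.99022
t_6 payoffs: 39.7878 26.2723 8.4202 0.0000 0.0000 0.0000 0.0000
t_5: node(5,0) S=48.4105 payoff=33.4995 vs cont=32.6988 → 33.4995 [stop]  node(5,1) S=63.9437 payoff=17.9663 vs cont=17.1656 → 17.9663 [stop]  node(5,2) S=84.4610 payoff=0.0000 vs cont=4.1637 → 4.1637 [wait]  node(5,3) S=111.5614 payoff=0.0000 vs cont=0.0000 → 0.0000 [wait]  node(5,4) S=147.3575 payoff=0.0000 vs cont=0.0000 → 0.0000 [wait]  node(5,5) S=194.6392 payoff=0.0000 vs cont=0.0000 → 0.0000 [wait]  ⇒ S*(5)=63.9437
t_4: node(4,0) S=55.6377 payoff=26.2723 vs cont=25.4716 → 26.2723 [stop]  node(4,1) S=73.4898 payoff=8.4202 vs cont=10.9482 → 10.9482 [wait]  node(4,2) S=97.0700 payoff=0.0000 vs cont=2.0589 → 2.0589 [wait]  node(4,3) S=128.2163 payoff=0.0000 vs cont=0.0000 → 0.0000 [wait]  node(4,4) S=169.3563 payoff=0.0000 vs cont=0.0000 → 0.0000 [wait]  ⇒ S*(4)=55.6377
t_3: node(3,0) S=63.9437 payoff=17.9663 vs cont=18.4188 → 18.4188 [wait]  node(3,1) S=84.4610 payoff=0.0000 vs cont=6.4344 → 6.4344 [wait]  node(3,2) S=111.5614 payoff=0.0000 vs cont=1.0181 → 1.0181 [wait]  node(3,3) S=147.3575 payoff=0.0000 vs cont=0.0000 → 0.0000 [wait]  ⇒ S*(3)=-
t_2: node(2,0) S=73.4898 payoff=8.4202 vs cont=12.2977 → 12.2977 [wait]  node(2,1) S=97.0700 payoff=0.0000 vs cont=3.6865 → 3.6865 [wait]  node(2,2) S=128.2163 payoff=0.0000 vs cont=0.5034 → 0.5034 [wait]  ⇒ S*(2)=-
t_1: node(1,0) S=84.4610 payoff=0.0000 vs cont=7.9086 → 7.9086 [wait]  node(1,1) S=111.5614 payoff=0.0000 vs cont=2.0725 → 2.0725 [wait]  ⇒ S*(1)=-
t_0: node(0,0) S=97.0700 payoff=0.0000 vs cont=4.9381 → 4.9381 [wait]  ⇒ S*(0)=-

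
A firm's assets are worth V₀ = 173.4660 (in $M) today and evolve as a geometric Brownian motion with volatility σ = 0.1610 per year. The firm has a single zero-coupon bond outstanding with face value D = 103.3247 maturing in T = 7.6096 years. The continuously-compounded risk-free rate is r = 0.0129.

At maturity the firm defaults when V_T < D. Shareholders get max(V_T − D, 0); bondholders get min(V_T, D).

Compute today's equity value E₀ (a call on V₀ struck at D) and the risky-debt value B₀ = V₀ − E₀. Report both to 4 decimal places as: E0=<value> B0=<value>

Work the structural quantities from V₀ = 173.4660 against face 103.3247:
d₁ = [ln(V₀/D) + (r + σ²/2)T] / (σ√T)
   = [ln(173.4660/103.3247) + (0.0129 + 0.5·0.1610²)·7.6096] / (0.1610·√7.6096)
   = [0.518105 + 0.196788] / 0.444127 = 1.609661
d₂ = d₁ − σ√T = 1.609661 − 0.444127 = 1.165534
N(d₁) = 0.946264,  N(d₂) = 0.878099,  e^(−rT) = 0.906500
E₀ = V₀·N(d₁) − D·e^(−rT)·N(d₂)
   = 173.4660·0.946264 − 103.3247·0.906500·0.878099 = 81.898518
B₀ = V₀ − E₀ = 173.4660 − 81.898518 = 91.567482

E0=81.8985 B0=91.5675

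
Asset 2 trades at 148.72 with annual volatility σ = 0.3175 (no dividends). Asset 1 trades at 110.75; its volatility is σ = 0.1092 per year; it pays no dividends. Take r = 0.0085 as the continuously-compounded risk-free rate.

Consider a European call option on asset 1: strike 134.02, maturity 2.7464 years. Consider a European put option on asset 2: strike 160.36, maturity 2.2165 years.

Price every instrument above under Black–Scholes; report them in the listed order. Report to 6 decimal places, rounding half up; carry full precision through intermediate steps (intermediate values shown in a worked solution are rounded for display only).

[asset 1 call K=134.02]
σ√T = 0.1092·√2.7464 = 0.180969
d₁ = (ln(S/K) + (r+σ²/2)T) / (σ√T) = (ln(110.75/134.02) + (0.0085+0.1092²/2)·2.7464) / 0.180969 = (-0.190714 + 0.039719) / 0.180969 = -0.834365
d₂ = d₁ − σ√T = -0.834365 − 0.180969 = -1.015334
e^{−rT} = 0.976926
N(d₁) = 0.202038,  N(d₂) = 0.154973
price = S·N(d₁) − K·e^{−rT}·N(d₂) = 22.375672 − 20.290284 = 2.085388
[asset 2 put K=160.36]
σ√T = 0.3175·√2.2165 = 0.472691
d₁ = (ln(S/K) + (r+σ²/2)T) / (σ√T) = (ln(148.72/160.36) + (0.0085+0.3175²/2)·2.2165) / 0.472691 = (-0.075356 + 0.130559) / 0.472691 = 0.116784
d₂ = d₁ − σ√T = 0.116784 − 0.472691 = -0.355907
e^{−rT} = 0.981336
N(−d₁) = 0.453516,  N(−d₂) = 0.639045
price = K·e^{−rT}·N(−d₂) − S·N(−d₁) = 100.564626 − 67.446835 = 33.117791

price(asset 1 call K=134.02) = 2.085388
price(asset 2 put K=160.36) = 33.117791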